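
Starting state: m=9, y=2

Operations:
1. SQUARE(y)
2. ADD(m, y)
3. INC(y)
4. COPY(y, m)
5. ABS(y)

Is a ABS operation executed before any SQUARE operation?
No

First ABS: step 5
First SQUARE: step 1
Since 5 > 1, SQUARE comes first.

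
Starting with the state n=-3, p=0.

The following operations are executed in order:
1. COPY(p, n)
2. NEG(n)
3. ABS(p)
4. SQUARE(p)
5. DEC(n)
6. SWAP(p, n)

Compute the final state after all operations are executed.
{n: 9, p: 2}

Step-by-step execution:
Initial: n=-3, p=0
After step 1 (COPY(p, n)): n=-3, p=-3
After step 2 (NEG(n)): n=3, p=-3
After step 3 (ABS(p)): n=3, p=3
After step 4 (SQUARE(p)): n=3, p=9
After step 5 (DEC(n)): n=2, p=9
After step 6 (SWAP(p, n)): n=9, p=2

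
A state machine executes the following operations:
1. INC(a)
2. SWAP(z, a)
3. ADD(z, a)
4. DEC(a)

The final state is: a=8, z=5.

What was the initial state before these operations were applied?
a=-5, z=9

Working backwards:
Final state: a=8, z=5
Before step 4 (DEC(a)): a=9, z=5
Before step 3 (ADD(z, a)): a=9, z=-4
Before step 2 (SWAP(z, a)): a=-4, z=9
Before step 1 (INC(a)): a=-5, z=9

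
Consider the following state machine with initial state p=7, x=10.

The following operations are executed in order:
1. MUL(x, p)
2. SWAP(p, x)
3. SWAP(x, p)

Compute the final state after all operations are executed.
{p: 7, x: 70}

Step-by-step execution:
Initial: p=7, x=10
After step 1 (MUL(x, p)): p=7, x=70
After step 2 (SWAP(p, x)): p=70, x=7
After step 3 (SWAP(x, p)): p=7, x=70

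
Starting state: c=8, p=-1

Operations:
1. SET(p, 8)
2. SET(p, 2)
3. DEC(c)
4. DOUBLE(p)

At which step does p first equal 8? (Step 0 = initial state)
Step 1

Tracing p:
Initial: p = -1
After step 1: p = 8 ← first occurrence
After step 2: p = 2
After step 3: p = 2
After step 4: p = 4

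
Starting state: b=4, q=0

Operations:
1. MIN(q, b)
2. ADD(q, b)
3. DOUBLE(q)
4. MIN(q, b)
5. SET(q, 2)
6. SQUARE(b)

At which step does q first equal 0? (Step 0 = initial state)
Step 0

Tracing q:
Initial: q = 0 ← first occurrence
After step 1: q = 0
After step 2: q = 4
After step 3: q = 8
After step 4: q = 4
After step 5: q = 2
After step 6: q = 2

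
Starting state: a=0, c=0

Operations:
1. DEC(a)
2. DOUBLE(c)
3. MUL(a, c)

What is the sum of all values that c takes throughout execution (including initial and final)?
0

Values of c at each step:
Initial: c = 0
After step 1: c = 0
After step 2: c = 0
After step 3: c = 0
Sum = 0 + 0 + 0 + 0 = 0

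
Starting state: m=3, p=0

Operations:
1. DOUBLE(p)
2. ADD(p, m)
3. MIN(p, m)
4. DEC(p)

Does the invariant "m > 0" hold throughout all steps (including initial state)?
Yes

The invariant holds at every step.

State at each step:
Initial: m=3, p=0
After step 1: m=3, p=0
After step 2: m=3, p=3
After step 3: m=3, p=3
After step 4: m=3, p=2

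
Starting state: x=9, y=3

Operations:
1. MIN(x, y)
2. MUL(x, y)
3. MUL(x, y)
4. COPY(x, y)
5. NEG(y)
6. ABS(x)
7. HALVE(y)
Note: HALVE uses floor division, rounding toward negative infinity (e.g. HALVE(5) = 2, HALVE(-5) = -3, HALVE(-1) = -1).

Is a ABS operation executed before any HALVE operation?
Yes

First ABS: step 6
First HALVE: step 7
Since 6 < 7, ABS comes first.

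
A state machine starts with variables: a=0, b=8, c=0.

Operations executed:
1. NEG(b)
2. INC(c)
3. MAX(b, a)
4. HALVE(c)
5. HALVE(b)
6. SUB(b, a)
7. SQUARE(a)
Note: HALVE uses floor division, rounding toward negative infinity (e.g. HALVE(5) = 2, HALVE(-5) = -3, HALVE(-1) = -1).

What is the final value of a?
a = 0

Tracing execution:
Step 1: NEG(b) → a = 0
Step 2: INC(c) → a = 0
Step 3: MAX(b, a) → a = 0
Step 4: HALVE(c) → a = 0
Step 5: HALVE(b) → a = 0
Step 6: SUB(b, a) → a = 0
Step 7: SQUARE(a) → a = 0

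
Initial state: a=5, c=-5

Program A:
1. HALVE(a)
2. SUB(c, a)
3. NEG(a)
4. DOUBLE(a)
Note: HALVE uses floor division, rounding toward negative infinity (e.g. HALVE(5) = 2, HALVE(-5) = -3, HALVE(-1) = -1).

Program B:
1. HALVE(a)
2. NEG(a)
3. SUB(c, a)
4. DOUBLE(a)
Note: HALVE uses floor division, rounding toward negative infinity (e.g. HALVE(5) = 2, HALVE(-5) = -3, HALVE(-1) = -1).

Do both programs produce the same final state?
No

Program A final state: a=-4, c=-7
Program B final state: a=-4, c=-3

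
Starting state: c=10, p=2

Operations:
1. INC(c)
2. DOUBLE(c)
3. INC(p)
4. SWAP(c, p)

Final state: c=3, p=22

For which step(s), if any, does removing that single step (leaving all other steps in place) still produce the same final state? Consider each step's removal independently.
None - removing any single step changes the final result

Testing removal of each single step:
Without step 1: final = c=3, p=20 (different)
Without step 2: final = c=3, p=11 (different)
Without step 3: final = c=2, p=22 (different)
Without step 4: final = c=22, p=3 (different)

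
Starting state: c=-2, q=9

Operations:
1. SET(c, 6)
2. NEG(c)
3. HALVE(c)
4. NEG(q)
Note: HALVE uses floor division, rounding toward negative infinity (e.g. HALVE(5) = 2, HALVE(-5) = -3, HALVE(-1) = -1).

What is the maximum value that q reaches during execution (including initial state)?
9

Values of q at each step:
Initial: q = 9 ← maximum
After step 1: q = 9
After step 2: q = 9
After step 3: q = 9
After step 4: q = -9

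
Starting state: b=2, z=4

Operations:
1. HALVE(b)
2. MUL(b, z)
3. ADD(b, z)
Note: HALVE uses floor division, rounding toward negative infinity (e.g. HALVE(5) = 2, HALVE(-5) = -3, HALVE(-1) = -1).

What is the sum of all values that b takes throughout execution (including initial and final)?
15

Values of b at each step:
Initial: b = 2
After step 1: b = 1
After step 2: b = 4
After step 3: b = 8
Sum = 2 + 1 + 4 + 8 = 15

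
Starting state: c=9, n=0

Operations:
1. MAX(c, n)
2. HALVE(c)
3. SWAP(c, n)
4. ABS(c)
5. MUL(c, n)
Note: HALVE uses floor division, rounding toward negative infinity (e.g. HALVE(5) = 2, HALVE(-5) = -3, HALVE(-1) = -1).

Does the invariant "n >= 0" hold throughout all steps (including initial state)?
Yes

The invariant holds at every step.

State at each step:
Initial: c=9, n=0
After step 1: c=9, n=0
After step 2: c=4, n=0
After step 3: c=0, n=4
After step 4: c=0, n=4
After step 5: c=0, n=4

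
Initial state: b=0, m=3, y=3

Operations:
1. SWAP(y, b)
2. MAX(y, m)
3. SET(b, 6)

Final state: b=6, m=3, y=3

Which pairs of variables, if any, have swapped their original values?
None

Comparing initial and final values:
m: 3 → 3
b: 0 → 6
y: 3 → 3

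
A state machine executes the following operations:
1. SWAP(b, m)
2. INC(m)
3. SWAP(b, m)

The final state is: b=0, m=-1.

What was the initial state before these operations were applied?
b=-1, m=-1

Working backwards:
Final state: b=0, m=-1
Before step 3 (SWAP(b, m)): b=-1, m=0
Before step 2 (INC(m)): b=-1, m=-1
Before step 1 (SWAP(b, m)): b=-1, m=-1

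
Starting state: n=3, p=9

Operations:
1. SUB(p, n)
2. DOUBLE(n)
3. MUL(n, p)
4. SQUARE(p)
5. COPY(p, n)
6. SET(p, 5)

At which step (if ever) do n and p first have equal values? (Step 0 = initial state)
Step 2

n and p first become equal after step 2.

Comparing values at each step:
Initial: n=3, p=9
After step 1: n=3, p=6
After step 2: n=6, p=6 ← equal!
After step 3: n=36, p=6
After step 4: n=36, p=36 ← equal!
After step 5: n=36, p=36 ← equal!
After step 6: n=36, p=5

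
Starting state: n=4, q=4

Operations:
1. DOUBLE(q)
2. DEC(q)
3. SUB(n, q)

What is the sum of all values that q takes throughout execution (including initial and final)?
26

Values of q at each step:
Initial: q = 4
After step 1: q = 8
After step 2: q = 7
After step 3: q = 7
Sum = 4 + 8 + 7 + 7 = 26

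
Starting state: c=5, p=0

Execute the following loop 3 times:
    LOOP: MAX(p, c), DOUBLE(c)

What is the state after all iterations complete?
c=40, p=20

Iteration trace:
Start: c=5, p=0
After iteration 1: c=10, p=5
After iteration 2: c=20, p=10
After iteration 3: c=40, p=20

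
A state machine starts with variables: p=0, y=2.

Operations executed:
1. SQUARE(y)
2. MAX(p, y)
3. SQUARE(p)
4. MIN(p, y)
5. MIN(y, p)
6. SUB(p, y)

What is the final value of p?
p = 0

Tracing execution:
Step 1: SQUARE(y) → p = 0
Step 2: MAX(p, y) → p = 4
Step 3: SQUARE(p) → p = 16
Step 4: MIN(p, y) → p = 4
Step 5: MIN(y, p) → p = 4
Step 6: SUB(p, y) → p = 0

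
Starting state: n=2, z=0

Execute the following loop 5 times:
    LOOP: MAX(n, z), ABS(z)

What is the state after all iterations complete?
n=2, z=0

Iteration trace:
Start: n=2, z=0
After iteration 1: n=2, z=0
After iteration 2: n=2, z=0
After iteration 3: n=2, z=0
After iteration 4: n=2, z=0
After iteration 5: n=2, z=0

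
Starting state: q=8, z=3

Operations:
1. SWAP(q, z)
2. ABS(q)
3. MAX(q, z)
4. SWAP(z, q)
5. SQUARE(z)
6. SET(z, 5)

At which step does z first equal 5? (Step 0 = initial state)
Step 6

Tracing z:
Initial: z = 3
After step 1: z = 8
After step 2: z = 8
After step 3: z = 8
After step 4: z = 8
After step 5: z = 64
After step 6: z = 5 ← first occurrence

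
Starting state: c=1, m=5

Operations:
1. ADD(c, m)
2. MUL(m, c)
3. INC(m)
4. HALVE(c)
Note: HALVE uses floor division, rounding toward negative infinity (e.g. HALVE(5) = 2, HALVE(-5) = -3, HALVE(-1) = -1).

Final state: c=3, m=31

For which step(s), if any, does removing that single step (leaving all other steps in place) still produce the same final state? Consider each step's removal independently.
None - removing any single step changes the final result

Testing removal of each single step:
Without step 1: final = c=0, m=6 (different)
Without step 2: final = c=3, m=6 (different)
Without step 3: final = c=3, m=30 (different)
Without step 4: final = c=6, m=31 (different)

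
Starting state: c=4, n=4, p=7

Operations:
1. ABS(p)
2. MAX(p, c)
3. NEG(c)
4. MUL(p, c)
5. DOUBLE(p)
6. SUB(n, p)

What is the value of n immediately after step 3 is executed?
n = 4

Tracing n through execution:
Initial: n = 4
After step 1 (ABS(p)): n = 4
After step 2 (MAX(p, c)): n = 4
After step 3 (NEG(c)): n = 4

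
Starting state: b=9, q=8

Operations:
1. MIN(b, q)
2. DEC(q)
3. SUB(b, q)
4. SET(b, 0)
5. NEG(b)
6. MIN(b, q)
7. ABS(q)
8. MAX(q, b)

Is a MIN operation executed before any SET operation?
Yes

First MIN: step 1
First SET: step 4
Since 1 < 4, MIN comes first.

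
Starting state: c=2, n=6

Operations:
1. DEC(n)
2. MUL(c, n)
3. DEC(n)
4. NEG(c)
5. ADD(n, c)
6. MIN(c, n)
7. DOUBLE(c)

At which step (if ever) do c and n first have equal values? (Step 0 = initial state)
Never

c and n never become equal during execution.

Comparing values at each step:
Initial: c=2, n=6
After step 1: c=2, n=5
After step 2: c=10, n=5
After step 3: c=10, n=4
After step 4: c=-10, n=4
After step 5: c=-10, n=-6
After step 6: c=-10, n=-6
After step 7: c=-20, n=-6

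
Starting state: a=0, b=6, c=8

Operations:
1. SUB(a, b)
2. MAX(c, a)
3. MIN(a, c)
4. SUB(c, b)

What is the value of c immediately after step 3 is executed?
c = 8

Tracing c through execution:
Initial: c = 8
After step 1 (SUB(a, b)): c = 8
After step 2 (MAX(c, a)): c = 8
After step 3 (MIN(a, c)): c = 8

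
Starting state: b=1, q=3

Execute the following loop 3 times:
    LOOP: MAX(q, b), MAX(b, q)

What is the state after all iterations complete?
b=3, q=3

Iteration trace:
Start: b=1, q=3
After iteration 1: b=3, q=3
After iteration 2: b=3, q=3
After iteration 3: b=3, q=3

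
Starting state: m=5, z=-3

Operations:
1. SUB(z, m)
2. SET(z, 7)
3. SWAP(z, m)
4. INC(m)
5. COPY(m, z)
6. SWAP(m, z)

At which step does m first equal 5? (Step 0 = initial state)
Step 0

Tracing m:
Initial: m = 5 ← first occurrence
After step 1: m = 5
After step 2: m = 5
After step 3: m = 7
After step 4: m = 8
After step 5: m = 5
After step 6: m = 5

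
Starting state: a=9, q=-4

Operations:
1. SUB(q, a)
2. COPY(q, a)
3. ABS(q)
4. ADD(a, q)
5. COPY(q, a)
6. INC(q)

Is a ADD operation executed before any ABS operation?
No

First ADD: step 4
First ABS: step 3
Since 4 > 3, ABS comes first.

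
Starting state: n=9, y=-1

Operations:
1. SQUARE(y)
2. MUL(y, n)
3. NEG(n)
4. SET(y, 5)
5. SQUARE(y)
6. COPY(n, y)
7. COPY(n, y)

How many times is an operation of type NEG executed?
1

Counting NEG operations:
Step 3: NEG(n) ← NEG
Total: 1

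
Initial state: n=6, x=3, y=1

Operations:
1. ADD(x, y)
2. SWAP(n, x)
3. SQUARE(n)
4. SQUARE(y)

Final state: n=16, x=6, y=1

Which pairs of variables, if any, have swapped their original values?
None

Comparing initial and final values:
n: 6 → 16
y: 1 → 1
x: 3 → 6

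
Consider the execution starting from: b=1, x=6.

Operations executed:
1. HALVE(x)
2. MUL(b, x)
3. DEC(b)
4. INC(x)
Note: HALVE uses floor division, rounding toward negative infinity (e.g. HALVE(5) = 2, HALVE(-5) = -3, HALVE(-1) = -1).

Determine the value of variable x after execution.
x = 4

Tracing execution:
Step 1: HALVE(x) → x = 3
Step 2: MUL(b, x) → x = 3
Step 3: DEC(b) → x = 3
Step 4: INC(x) → x = 4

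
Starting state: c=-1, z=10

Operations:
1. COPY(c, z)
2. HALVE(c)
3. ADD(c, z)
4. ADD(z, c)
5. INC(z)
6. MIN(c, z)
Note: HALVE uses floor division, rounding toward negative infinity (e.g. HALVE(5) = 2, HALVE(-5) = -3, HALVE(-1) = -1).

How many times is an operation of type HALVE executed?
1

Counting HALVE operations:
Step 2: HALVE(c) ← HALVE
Total: 1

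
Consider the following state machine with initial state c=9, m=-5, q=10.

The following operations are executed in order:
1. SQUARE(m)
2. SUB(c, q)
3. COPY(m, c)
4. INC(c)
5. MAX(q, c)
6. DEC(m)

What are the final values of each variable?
{c: 0, m: -2, q: 10}

Step-by-step execution:
Initial: c=9, m=-5, q=10
After step 1 (SQUARE(m)): c=9, m=25, q=10
After step 2 (SUB(c, q)): c=-1, m=25, q=10
After step 3 (COPY(m, c)): c=-1, m=-1, q=10
After step 4 (INC(c)): c=0, m=-1, q=10
After step 5 (MAX(q, c)): c=0, m=-1, q=10
After step 6 (DEC(m)): c=0, m=-2, q=10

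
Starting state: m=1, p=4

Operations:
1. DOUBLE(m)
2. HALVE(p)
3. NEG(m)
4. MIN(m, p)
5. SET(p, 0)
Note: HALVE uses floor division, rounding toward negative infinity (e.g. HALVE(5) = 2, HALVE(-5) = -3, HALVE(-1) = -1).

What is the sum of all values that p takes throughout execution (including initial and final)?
14

Values of p at each step:
Initial: p = 4
After step 1: p = 4
After step 2: p = 2
After step 3: p = 2
After step 4: p = 2
After step 5: p = 0
Sum = 4 + 4 + 2 + 2 + 2 + 0 = 14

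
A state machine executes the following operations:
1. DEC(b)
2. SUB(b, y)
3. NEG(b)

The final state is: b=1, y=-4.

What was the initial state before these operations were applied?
b=-4, y=-4

Working backwards:
Final state: b=1, y=-4
Before step 3 (NEG(b)): b=-1, y=-4
Before step 2 (SUB(b, y)): b=-5, y=-4
Before step 1 (DEC(b)): b=-4, y=-4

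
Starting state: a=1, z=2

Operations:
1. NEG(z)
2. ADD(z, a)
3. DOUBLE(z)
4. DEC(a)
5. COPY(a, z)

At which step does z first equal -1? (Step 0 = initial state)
Step 2

Tracing z:
Initial: z = 2
After step 1: z = -2
After step 2: z = -1 ← first occurrence
After step 3: z = -2
After step 4: z = -2
After step 5: z = -2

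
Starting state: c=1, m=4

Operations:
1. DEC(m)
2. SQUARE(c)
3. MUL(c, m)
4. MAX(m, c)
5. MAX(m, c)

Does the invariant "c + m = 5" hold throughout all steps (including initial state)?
No, violated after step 1

The invariant is violated after step 1.

State at each step:
Initial: c=1, m=4
After step 1: c=1, m=3
After step 2: c=1, m=3
After step 3: c=3, m=3
After step 4: c=3, m=3
After step 5: c=3, m=3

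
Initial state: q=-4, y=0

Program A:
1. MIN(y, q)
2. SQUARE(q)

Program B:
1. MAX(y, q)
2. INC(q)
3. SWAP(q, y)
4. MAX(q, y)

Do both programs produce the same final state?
No

Program A final state: q=16, y=-4
Program B final state: q=0, y=-3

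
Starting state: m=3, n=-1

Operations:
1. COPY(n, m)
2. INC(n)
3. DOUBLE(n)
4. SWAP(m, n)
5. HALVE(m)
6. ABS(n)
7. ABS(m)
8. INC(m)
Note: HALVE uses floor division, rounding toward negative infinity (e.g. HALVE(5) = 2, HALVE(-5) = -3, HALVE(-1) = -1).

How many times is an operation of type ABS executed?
2

Counting ABS operations:
Step 6: ABS(n) ← ABS
Step 7: ABS(m) ← ABS
Total: 2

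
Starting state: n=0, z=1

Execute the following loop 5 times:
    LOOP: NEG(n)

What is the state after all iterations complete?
n=0, z=1

Iteration trace:
Start: n=0, z=1
After iteration 1: n=0, z=1
After iteration 2: n=0, z=1
After iteration 3: n=0, z=1
After iteration 4: n=0, z=1
After iteration 5: n=0, z=1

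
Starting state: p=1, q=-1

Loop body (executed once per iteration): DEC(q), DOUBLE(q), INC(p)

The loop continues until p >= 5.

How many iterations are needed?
4

Tracing iterations:
Initial: p=1, q=-1
After iteration 1: p=2, q=-4
After iteration 2: p=3, q=-10
After iteration 3: p=4, q=-22
After iteration 4: p=5, q=-46
p >= 5 now holds, so the loop exits after 4 iterations.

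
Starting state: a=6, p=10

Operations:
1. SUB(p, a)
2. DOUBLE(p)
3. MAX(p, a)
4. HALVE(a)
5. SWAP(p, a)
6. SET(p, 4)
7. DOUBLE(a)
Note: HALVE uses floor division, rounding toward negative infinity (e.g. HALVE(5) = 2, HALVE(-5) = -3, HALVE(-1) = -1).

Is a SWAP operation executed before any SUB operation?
No

First SWAP: step 5
First SUB: step 1
Since 5 > 1, SUB comes first.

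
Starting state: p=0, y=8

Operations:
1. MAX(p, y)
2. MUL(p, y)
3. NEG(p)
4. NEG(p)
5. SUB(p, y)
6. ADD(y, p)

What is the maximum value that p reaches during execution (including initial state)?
64

Values of p at each step:
Initial: p = 0
After step 1: p = 8
After step 2: p = 64 ← maximum
After step 3: p = -64
After step 4: p = 64
After step 5: p = 56
After step 6: p = 56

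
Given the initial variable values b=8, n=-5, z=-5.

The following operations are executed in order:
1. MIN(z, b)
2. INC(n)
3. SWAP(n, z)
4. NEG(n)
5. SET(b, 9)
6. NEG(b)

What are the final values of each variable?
{b: -9, n: 5, z: -4}

Step-by-step execution:
Initial: b=8, n=-5, z=-5
After step 1 (MIN(z, b)): b=8, n=-5, z=-5
After step 2 (INC(n)): b=8, n=-4, z=-5
After step 3 (SWAP(n, z)): b=8, n=-5, z=-4
After step 4 (NEG(n)): b=8, n=5, z=-4
After step 5 (SET(b, 9)): b=9, n=5, z=-4
After step 6 (NEG(b)): b=-9, n=5, z=-4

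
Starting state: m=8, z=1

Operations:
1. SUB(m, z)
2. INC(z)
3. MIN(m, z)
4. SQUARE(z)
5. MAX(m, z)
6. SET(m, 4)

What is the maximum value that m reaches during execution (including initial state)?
8

Values of m at each step:
Initial: m = 8 ← maximum
After step 1: m = 7
After step 2: m = 7
After step 3: m = 2
After step 4: m = 2
After step 5: m = 4
After step 6: m = 4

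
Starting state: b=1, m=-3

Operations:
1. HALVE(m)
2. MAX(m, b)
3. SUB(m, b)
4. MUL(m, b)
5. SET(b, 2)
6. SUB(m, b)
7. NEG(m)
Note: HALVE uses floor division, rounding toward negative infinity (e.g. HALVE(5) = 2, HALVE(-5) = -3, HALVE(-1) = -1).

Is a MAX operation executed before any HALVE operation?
No

First MAX: step 2
First HALVE: step 1
Since 2 > 1, HALVE comes first.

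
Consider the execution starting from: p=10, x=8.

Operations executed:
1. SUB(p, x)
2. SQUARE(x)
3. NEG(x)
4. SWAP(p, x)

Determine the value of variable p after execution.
p = -64

Tracing execution:
Step 1: SUB(p, x) → p = 2
Step 2: SQUARE(x) → p = 2
Step 3: NEG(x) → p = 2
Step 4: SWAP(p, x) → p = -64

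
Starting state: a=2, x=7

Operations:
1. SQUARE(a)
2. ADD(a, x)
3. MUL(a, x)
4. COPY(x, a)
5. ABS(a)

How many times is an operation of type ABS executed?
1

Counting ABS operations:
Step 5: ABS(a) ← ABS
Total: 1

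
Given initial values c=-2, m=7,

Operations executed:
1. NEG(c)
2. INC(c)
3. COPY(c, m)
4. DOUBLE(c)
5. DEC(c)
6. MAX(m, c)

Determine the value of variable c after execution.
c = 13

Tracing execution:
Step 1: NEG(c) → c = 2
Step 2: INC(c) → c = 3
Step 3: COPY(c, m) → c = 7
Step 4: DOUBLE(c) → c = 14
Step 5: DEC(c) → c = 13
Step 6: MAX(m, c) → c = 13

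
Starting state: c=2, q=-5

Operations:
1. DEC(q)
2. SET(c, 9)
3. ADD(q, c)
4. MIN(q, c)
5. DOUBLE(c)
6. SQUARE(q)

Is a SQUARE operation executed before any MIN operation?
No

First SQUARE: step 6
First MIN: step 4
Since 6 > 4, MIN comes first.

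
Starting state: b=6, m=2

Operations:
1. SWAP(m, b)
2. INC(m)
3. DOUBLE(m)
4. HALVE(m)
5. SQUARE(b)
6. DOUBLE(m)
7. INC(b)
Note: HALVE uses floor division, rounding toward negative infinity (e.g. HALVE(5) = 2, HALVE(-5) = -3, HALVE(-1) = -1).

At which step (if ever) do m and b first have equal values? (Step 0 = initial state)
Never

m and b never become equal during execution.

Comparing values at each step:
Initial: m=2, b=6
After step 1: m=6, b=2
After step 2: m=7, b=2
After step 3: m=14, b=2
After step 4: m=7, b=2
After step 5: m=7, b=4
After step 6: m=14, b=4
After step 7: m=14, b=5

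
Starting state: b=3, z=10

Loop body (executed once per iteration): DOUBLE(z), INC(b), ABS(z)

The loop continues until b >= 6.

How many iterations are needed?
3

Tracing iterations:
Initial: b=3, z=10
After iteration 1: b=4, z=20
After iteration 2: b=5, z=40
After iteration 3: b=6, z=80
b >= 6 now holds, so the loop exits after 3 iterations.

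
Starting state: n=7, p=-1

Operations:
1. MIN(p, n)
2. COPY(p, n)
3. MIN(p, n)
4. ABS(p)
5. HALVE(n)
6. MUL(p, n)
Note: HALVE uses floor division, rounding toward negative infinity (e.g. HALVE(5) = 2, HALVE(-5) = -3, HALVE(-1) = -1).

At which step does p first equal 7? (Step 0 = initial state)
Step 2

Tracing p:
Initial: p = -1
After step 1: p = -1
After step 2: p = 7 ← first occurrence
After step 3: p = 7
After step 4: p = 7
After step 5: p = 7
After step 6: p = 21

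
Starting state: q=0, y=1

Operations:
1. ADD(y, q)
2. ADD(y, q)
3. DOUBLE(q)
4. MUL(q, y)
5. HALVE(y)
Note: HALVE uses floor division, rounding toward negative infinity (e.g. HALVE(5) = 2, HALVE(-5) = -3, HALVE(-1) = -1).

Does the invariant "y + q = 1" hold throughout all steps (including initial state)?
No, violated after step 5

The invariant is violated after step 5.

State at each step:
Initial: q=0, y=1
After step 1: q=0, y=1
After step 2: q=0, y=1
After step 3: q=0, y=1
After step 4: q=0, y=1
After step 5: q=0, y=0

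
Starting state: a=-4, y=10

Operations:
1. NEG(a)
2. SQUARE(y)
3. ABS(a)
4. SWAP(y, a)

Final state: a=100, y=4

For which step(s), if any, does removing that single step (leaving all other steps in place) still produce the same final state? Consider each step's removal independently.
Step(s) 1, 3

Testing removal of each single step:
Without step 1: final = a=100, y=4 (same)
Without step 2: final = a=10, y=4 (different)
Without step 3: final = a=100, y=4 (same)
Without step 4: final = a=4, y=100 (different)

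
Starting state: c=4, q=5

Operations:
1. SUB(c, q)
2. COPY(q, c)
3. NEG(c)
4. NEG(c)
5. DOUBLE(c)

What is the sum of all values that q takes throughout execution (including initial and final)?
6

Values of q at each step:
Initial: q = 5
After step 1: q = 5
After step 2: q = -1
After step 3: q = -1
After step 4: q = -1
After step 5: q = -1
Sum = 5 + 5 + -1 + -1 + -1 + -1 = 6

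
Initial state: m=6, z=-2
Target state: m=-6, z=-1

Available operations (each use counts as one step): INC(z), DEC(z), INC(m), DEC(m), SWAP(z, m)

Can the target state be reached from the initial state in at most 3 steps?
No

The target state cannot be reached within 3 steps.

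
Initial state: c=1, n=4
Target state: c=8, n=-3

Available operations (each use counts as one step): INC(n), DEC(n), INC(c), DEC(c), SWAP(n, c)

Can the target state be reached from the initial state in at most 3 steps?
No

The target state cannot be reached within 3 steps.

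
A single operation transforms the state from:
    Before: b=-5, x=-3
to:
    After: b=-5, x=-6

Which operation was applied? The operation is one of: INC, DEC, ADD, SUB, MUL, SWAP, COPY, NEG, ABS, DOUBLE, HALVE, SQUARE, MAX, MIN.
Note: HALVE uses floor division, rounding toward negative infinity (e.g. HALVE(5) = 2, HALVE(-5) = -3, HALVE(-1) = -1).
DOUBLE(x)

Analyzing the change:
Before: b=-5, x=-3
After: b=-5, x=-6
Variable x changed from -3 to -6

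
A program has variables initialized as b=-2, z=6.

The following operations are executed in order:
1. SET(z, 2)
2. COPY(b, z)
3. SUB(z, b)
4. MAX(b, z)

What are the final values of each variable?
{b: 2, z: 0}

Step-by-step execution:
Initial: b=-2, z=6
After step 1 (SET(z, 2)): b=-2, z=2
After step 2 (COPY(b, z)): b=2, z=2
After step 3 (SUB(z, b)): b=2, z=0
After step 4 (MAX(b, z)): b=2, z=0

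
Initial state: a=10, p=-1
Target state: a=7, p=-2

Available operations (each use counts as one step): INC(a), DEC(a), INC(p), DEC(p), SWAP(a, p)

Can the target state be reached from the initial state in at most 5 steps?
Yes

Path (4 steps): DEC(a) → DEC(a) → DEC(a) → DEC(p)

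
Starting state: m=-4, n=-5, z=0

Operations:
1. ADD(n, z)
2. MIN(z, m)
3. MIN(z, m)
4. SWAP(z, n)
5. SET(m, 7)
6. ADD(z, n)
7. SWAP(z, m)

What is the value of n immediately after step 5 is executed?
n = -4

Tracing n through execution:
Initial: n = -5
After step 1 (ADD(n, z)): n = -5
After step 2 (MIN(z, m)): n = -5
After step 3 (MIN(z, m)): n = -5
After step 4 (SWAP(z, n)): n = -4
After step 5 (SET(m, 7)): n = -4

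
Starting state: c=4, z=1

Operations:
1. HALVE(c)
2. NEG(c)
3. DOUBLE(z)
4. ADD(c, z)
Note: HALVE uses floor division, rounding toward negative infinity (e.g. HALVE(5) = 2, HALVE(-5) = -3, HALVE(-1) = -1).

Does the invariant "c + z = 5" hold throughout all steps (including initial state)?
No, violated after step 1

The invariant is violated after step 1.

State at each step:
Initial: c=4, z=1
After step 1: c=2, z=1
After step 2: c=-2, z=1
After step 3: c=-2, z=2
After step 4: c=0, z=2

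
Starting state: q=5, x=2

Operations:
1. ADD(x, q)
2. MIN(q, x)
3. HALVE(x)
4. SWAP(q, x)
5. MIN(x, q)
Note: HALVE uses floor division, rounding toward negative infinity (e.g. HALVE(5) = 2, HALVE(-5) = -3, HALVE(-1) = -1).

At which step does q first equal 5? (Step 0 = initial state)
Step 0

Tracing q:
Initial: q = 5 ← first occurrence
After step 1: q = 5
After step 2: q = 5
After step 3: q = 5
After step 4: q = 3
After step 5: q = 3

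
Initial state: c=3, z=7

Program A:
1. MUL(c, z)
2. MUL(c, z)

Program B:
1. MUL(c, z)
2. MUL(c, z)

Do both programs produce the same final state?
Yes

Program A final state: c=147, z=7
Program B final state: c=147, z=7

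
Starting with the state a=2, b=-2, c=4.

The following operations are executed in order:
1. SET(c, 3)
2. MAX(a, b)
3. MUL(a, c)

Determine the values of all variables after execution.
{a: 6, b: -2, c: 3}

Step-by-step execution:
Initial: a=2, b=-2, c=4
After step 1 (SET(c, 3)): a=2, b=-2, c=3
After step 2 (MAX(a, b)): a=2, b=-2, c=3
After step 3 (MUL(a, c)): a=6, b=-2, c=3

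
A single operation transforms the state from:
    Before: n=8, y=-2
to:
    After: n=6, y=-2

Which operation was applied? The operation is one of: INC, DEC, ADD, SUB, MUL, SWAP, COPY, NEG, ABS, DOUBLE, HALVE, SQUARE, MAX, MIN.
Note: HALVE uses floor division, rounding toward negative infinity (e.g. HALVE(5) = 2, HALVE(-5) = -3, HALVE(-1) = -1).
ADD(n, y)

Analyzing the change:
Before: n=8, y=-2
After: n=6, y=-2
Variable n changed from 8 to 6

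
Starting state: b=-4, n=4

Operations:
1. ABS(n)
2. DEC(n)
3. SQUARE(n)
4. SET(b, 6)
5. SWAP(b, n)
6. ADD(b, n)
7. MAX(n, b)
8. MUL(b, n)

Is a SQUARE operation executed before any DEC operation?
No

First SQUARE: step 3
First DEC: step 2
Since 3 > 2, DEC comes first.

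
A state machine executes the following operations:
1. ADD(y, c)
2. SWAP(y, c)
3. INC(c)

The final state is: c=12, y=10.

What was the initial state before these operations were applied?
c=10, y=1

Working backwards:
Final state: c=12, y=10
Before step 3 (INC(c)): c=11, y=10
Before step 2 (SWAP(y, c)): c=10, y=11
Before step 1 (ADD(y, c)): c=10, y=1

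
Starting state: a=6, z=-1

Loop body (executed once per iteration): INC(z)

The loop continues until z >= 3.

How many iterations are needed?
4

Tracing iterations:
Initial: a=6, z=-1
After iteration 1: a=6, z=0
After iteration 2: a=6, z=1
After iteration 3: a=6, z=2
After iteration 4: a=6, z=3
z >= 3 now holds, so the loop exits after 4 iterations.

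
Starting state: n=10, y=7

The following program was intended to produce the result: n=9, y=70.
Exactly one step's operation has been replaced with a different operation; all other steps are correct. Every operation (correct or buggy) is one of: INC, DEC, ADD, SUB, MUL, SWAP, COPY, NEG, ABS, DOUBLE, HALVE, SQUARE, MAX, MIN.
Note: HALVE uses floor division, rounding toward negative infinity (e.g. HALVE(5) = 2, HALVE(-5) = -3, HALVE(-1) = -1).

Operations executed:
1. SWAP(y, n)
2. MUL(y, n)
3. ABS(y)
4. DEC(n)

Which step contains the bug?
Step 1

Trace with buggy code:
Initial: n=10, y=7
After step 1: n=7, y=10
After step 2: n=7, y=70
After step 3: n=7, y=70
After step 4: n=6, y=70
Actual final n=6, y=70 ≠ expected n=9, y=70.
Step 1 is the only position where a single-operation replacement can produce the expected result.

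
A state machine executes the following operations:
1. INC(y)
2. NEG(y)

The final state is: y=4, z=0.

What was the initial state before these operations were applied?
y=-5, z=0

Working backwards:
Final state: y=4, z=0
Before step 2 (NEG(y)): y=-4, z=0
Before step 1 (INC(y)): y=-5, z=0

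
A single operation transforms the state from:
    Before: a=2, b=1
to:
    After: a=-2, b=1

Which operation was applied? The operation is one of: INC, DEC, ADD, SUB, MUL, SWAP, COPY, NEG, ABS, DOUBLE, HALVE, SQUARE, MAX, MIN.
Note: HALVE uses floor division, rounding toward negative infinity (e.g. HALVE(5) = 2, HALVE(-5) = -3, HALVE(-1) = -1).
NEG(a)

Analyzing the change:
Before: a=2, b=1
After: a=-2, b=1
Variable a changed from 2 to -2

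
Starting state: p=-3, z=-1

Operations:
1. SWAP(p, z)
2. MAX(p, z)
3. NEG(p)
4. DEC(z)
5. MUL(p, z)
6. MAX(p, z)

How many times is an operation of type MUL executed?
1

Counting MUL operations:
Step 5: MUL(p, z) ← MUL
Total: 1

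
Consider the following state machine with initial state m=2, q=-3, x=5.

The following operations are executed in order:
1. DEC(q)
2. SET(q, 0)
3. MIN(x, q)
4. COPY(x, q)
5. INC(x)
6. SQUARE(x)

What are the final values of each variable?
{m: 2, q: 0, x: 1}

Step-by-step execution:
Initial: m=2, q=-3, x=5
After step 1 (DEC(q)): m=2, q=-4, x=5
After step 2 (SET(q, 0)): m=2, q=0, x=5
After step 3 (MIN(x, q)): m=2, q=0, x=0
After step 4 (COPY(x, q)): m=2, q=0, x=0
After step 5 (INC(x)): m=2, q=0, x=1
After step 6 (SQUARE(x)): m=2, q=0, x=1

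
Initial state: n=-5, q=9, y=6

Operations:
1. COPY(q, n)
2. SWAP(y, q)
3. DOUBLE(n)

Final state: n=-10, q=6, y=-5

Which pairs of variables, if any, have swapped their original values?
None

Comparing initial and final values:
q: 9 → 6
n: -5 → -10
y: 6 → -5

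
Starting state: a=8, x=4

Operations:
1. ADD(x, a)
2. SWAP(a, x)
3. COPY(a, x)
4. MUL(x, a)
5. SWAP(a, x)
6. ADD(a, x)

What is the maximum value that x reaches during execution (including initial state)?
64

Values of x at each step:
Initial: x = 4
After step 1: x = 12
After step 2: x = 8
After step 3: x = 8
After step 4: x = 64 ← maximum
After step 5: x = 8
After step 6: x = 8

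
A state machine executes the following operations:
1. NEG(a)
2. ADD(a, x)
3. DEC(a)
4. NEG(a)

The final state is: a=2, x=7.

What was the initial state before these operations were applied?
a=8, x=7

Working backwards:
Final state: a=2, x=7
Before step 4 (NEG(a)): a=-2, x=7
Before step 3 (DEC(a)): a=-1, x=7
Before step 2 (ADD(a, x)): a=-8, x=7
Before step 1 (NEG(a)): a=8, x=7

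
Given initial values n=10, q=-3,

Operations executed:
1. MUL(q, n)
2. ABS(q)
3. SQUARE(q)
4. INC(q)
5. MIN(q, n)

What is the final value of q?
q = 10

Tracing execution:
Step 1: MUL(q, n) → q = -30
Step 2: ABS(q) → q = 30
Step 3: SQUARE(q) → q = 900
Step 4: INC(q) → q = 901
Step 5: MIN(q, n) → q = 10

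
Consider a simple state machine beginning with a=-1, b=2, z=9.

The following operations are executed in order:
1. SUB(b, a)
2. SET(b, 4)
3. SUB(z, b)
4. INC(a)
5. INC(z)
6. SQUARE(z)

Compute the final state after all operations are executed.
{a: 0, b: 4, z: 36}

Step-by-step execution:
Initial: a=-1, b=2, z=9
After step 1 (SUB(b, a)): a=-1, b=3, z=9
After step 2 (SET(b, 4)): a=-1, b=4, z=9
After step 3 (SUB(z, b)): a=-1, b=4, z=5
After step 4 (INC(a)): a=0, b=4, z=5
After step 5 (INC(z)): a=0, b=4, z=6
After step 6 (SQUARE(z)): a=0, b=4, z=36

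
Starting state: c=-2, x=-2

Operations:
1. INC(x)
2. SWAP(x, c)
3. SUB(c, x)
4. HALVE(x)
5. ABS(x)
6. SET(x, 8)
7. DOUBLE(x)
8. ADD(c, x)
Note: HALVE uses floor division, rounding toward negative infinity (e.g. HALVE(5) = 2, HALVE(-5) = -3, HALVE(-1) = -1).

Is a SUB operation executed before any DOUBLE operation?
Yes

First SUB: step 3
First DOUBLE: step 7
Since 3 < 7, SUB comes first.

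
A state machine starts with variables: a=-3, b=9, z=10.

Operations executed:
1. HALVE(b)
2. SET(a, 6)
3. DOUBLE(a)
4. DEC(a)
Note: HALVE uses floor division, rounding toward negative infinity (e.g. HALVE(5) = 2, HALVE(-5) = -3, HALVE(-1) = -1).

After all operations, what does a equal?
a = 11

Tracing execution:
Step 1: HALVE(b) → a = -3
Step 2: SET(a, 6) → a = 6
Step 3: DOUBLE(a) → a = 12
Step 4: DEC(a) → a = 11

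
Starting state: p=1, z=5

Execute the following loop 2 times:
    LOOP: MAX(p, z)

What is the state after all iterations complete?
p=5, z=5

Iteration trace:
Start: p=1, z=5
After iteration 1: p=5, z=5
After iteration 2: p=5, z=5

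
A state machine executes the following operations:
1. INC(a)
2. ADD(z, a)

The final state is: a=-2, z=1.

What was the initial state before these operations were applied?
a=-3, z=3

Working backwards:
Final state: a=-2, z=1
Before step 2 (ADD(z, a)): a=-2, z=3
Before step 1 (INC(a)): a=-3, z=3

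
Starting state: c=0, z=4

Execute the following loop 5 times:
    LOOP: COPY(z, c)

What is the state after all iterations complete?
c=0, z=0

Iteration trace:
Start: c=0, z=4
After iteration 1: c=0, z=0
After iteration 2: c=0, z=0
After iteration 3: c=0, z=0
After iteration 4: c=0, z=0
After iteration 5: c=0, z=0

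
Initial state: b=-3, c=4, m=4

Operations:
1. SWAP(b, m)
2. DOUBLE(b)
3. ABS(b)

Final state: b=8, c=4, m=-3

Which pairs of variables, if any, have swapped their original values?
None

Comparing initial and final values:
c: 4 → 4
m: 4 → -3
b: -3 → 8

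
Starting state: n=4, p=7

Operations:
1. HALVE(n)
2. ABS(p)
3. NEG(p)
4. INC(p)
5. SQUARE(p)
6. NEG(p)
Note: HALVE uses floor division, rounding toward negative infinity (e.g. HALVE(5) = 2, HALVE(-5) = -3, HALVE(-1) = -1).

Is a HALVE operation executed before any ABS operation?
Yes

First HALVE: step 1
First ABS: step 2
Since 1 < 2, HALVE comes first.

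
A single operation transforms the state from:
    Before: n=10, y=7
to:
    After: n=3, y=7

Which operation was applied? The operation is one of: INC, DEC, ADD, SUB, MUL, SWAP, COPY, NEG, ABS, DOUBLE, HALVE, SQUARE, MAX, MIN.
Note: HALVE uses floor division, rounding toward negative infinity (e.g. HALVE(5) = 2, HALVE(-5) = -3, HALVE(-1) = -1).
SUB(n, y)

Analyzing the change:
Before: n=10, y=7
After: n=3, y=7
Variable n changed from 10 to 3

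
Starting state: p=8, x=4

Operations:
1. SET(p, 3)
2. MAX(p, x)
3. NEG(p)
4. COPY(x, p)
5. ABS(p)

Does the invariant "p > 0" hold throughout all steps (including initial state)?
No, violated after step 3

The invariant is violated after step 3.

State at each step:
Initial: p=8, x=4
After step 1: p=3, x=4
After step 2: p=4, x=4
After step 3: p=-4, x=4
After step 4: p=-4, x=-4
After step 5: p=4, x=-4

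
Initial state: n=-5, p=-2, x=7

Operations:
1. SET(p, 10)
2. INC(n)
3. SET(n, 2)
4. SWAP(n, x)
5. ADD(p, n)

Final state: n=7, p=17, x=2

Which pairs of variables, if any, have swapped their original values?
None

Comparing initial and final values:
x: 7 → 2
p: -2 → 17
n: -5 → 7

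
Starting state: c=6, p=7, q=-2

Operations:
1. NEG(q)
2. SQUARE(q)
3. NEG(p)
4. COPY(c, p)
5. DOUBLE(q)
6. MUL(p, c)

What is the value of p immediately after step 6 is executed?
p = 49

Tracing p through execution:
Initial: p = 7
After step 1 (NEG(q)): p = 7
After step 2 (SQUARE(q)): p = 7
After step 3 (NEG(p)): p = -7
After step 4 (COPY(c, p)): p = -7
After step 5 (DOUBLE(q)): p = -7
After step 6 (MUL(p, c)): p = 49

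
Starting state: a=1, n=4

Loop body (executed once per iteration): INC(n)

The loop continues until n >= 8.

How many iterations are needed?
4

Tracing iterations:
Initial: a=1, n=4
After iteration 1: a=1, n=5
After iteration 2: a=1, n=6
After iteration 3: a=1, n=7
After iteration 4: a=1, n=8
n >= 8 now holds, so the loop exits after 4 iterations.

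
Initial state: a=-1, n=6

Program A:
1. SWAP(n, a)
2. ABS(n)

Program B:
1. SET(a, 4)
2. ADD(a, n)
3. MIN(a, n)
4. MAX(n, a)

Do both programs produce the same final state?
No

Program A final state: a=6, n=1
Program B final state: a=6, n=6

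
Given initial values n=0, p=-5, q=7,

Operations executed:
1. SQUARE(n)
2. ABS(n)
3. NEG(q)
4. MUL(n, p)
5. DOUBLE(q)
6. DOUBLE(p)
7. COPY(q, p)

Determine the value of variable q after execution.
q = -10

Tracing execution:
Step 1: SQUARE(n) → q = 7
Step 2: ABS(n) → q = 7
Step 3: NEG(q) → q = -7
Step 4: MUL(n, p) → q = -7
Step 5: DOUBLE(q) → q = -14
Step 6: DOUBLE(p) → q = -14
Step 7: COPY(q, p) → q = -10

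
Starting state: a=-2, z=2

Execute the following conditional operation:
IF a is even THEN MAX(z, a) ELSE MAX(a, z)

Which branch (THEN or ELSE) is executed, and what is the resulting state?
Branch: THEN, Final state: a=-2, z=2

Evaluating condition: a is even
Condition is True, so THEN branch executes
After MAX(z, a): a=-2, z=2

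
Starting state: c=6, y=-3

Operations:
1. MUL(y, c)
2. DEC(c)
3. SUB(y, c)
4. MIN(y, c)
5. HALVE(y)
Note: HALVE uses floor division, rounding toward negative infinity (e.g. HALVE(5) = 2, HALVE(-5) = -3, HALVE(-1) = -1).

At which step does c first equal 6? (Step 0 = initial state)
Step 0

Tracing c:
Initial: c = 6 ← first occurrence
After step 1: c = 6
After step 2: c = 5
After step 3: c = 5
After step 4: c = 5
After step 5: c = 5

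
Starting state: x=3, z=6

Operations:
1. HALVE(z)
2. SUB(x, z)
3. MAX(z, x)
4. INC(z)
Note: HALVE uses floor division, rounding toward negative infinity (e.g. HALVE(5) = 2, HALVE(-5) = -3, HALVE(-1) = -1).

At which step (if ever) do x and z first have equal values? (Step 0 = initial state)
Step 1

x and z first become equal after step 1.

Comparing values at each step:
Initial: x=3, z=6
After step 1: x=3, z=3 ← equal!
After step 2: x=0, z=3
After step 3: x=0, z=3
After step 4: x=0, z=4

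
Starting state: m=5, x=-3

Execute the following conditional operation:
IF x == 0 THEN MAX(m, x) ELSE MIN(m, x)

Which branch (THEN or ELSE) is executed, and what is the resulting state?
Branch: ELSE, Final state: m=-3, x=-3

Evaluating condition: x == 0
x = -3
Condition is False, so ELSE branch executes
After MIN(m, x): m=-3, x=-3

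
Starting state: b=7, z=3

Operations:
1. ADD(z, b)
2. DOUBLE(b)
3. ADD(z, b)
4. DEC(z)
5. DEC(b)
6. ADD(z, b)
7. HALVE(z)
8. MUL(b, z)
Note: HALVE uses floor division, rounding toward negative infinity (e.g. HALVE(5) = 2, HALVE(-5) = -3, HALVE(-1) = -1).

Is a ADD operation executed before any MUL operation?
Yes

First ADD: step 1
First MUL: step 8
Since 1 < 8, ADD comes first.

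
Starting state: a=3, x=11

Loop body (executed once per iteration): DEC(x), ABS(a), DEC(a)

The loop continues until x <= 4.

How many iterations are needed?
7

Tracing iterations:
Initial: a=3, x=11
After iteration 1: a=2, x=10
After iteration 2: a=1, x=9
After iteration 3: a=0, x=8
After iteration 4: a=-1, x=7
After iteration 5: a=0, x=6
After iteration 6: a=-1, x=5
After iteration 7: a=0, x=4
x <= 4 now holds, so the loop exits after 7 iterations.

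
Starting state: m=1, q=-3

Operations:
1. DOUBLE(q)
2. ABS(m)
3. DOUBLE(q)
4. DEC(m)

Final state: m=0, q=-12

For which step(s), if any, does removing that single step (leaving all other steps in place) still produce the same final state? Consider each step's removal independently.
Step(s) 2

Testing removal of each single step:
Without step 1: final = m=0, q=-6 (different)
Without step 2: final = m=0, q=-12 (same)
Without step 3: final = m=0, q=-6 (different)
Without step 4: final = m=1, q=-12 (different)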